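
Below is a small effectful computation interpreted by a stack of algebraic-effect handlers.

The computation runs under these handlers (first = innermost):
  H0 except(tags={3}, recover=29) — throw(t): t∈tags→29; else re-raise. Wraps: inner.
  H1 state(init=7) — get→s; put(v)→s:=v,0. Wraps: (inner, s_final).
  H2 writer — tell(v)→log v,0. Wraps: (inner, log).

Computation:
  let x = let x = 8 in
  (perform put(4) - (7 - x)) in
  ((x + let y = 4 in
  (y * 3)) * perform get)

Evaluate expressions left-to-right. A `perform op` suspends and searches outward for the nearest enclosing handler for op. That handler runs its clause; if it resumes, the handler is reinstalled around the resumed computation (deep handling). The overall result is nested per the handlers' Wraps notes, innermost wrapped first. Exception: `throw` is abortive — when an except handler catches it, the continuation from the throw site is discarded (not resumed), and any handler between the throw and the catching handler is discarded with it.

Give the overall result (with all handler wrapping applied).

Working:
put(4) @ H1 ⇒ s:=4
get @ H1 ⇒ 4
H0 returns 52
H1 returns (52, 4)
H2 returns ((52, 4), ())
= ((52, 4), ())

Answer: ((52, 4), ())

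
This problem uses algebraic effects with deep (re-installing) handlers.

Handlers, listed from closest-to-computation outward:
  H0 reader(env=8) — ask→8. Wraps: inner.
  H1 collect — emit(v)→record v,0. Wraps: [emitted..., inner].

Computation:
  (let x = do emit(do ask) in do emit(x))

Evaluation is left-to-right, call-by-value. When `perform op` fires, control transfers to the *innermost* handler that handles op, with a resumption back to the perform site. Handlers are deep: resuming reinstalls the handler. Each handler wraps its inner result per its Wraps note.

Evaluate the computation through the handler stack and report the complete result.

Working:
ask @ H0 ⇒ 8
emit(8) @ H1 ⇒ out+=8
emit(0) @ H1 ⇒ out+=0
H0 returns 0
H1 returns [8, 0, 0]
= [8, 0, 0]

Answer: [8, 0, 0]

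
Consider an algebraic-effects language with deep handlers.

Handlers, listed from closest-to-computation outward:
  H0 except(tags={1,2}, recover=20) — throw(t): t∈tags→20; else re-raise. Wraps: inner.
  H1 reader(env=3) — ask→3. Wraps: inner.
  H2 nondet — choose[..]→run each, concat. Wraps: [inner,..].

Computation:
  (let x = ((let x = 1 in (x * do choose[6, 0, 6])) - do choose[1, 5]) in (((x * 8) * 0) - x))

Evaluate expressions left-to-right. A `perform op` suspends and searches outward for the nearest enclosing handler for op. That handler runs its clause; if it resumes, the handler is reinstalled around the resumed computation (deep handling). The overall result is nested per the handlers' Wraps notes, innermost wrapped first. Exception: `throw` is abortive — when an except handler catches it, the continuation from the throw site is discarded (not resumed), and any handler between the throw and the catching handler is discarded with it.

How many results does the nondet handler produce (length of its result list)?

Answer: 6

Working:
choose[6, 0, 6] @ H2
  branch[0] choose=6:
    choose[1, 5] @ H2
      branch[0] choose=1:
        H0 returns -5
        H1 returns -5
        H2 returns [-5]
      branch[1] choose=5:
        H0 returns -1
        H1 returns -1
        H2 returns [-1]
  branch[1] choose=0:
    choose[1, 5] @ H2
      branch[0] choose=1:
        H0 returns 1
        H1 returns 1
        H2 returns [1]
      branch[1] choose=5:
        H0 returns 5
        H1 returns 5
        H2 returns [5]
  branch[2] choose=6:
    choose[1, 5] @ H2
      branch[0] choose=1:
        H0 returns -5
        H1 returns -5
        H2 returns [-5]
      branch[1] choose=5:
        H0 returns -1
        H1 returns -1
        H2 returns [-1]
= [-5, -1, 1, 5, -5, -1]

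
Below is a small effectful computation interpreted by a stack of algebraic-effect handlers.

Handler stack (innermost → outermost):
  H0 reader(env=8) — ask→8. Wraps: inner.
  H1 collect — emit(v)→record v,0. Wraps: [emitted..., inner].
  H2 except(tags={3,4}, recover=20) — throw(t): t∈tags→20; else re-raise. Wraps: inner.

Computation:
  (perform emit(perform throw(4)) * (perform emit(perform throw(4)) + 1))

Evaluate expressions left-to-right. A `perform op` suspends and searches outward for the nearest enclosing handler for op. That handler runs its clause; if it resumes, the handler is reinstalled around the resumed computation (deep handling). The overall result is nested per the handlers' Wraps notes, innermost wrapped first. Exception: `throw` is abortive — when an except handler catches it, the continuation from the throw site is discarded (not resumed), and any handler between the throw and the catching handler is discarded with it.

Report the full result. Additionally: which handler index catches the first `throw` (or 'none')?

Answer: 20 ; first throw caught by: H2

Working:
throw(4) @ H2 caught ⇒ 20
= 20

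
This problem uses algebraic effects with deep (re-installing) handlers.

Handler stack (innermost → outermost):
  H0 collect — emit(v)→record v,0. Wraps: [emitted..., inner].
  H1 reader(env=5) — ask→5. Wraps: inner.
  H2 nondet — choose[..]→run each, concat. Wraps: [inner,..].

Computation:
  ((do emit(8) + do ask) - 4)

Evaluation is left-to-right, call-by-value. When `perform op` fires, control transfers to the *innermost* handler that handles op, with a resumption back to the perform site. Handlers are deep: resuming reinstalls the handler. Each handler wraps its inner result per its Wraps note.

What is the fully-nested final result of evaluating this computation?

Answer: [[8, 1]]

Working:
emit(8) @ H0 ⇒ out+=8
ask @ H1 ⇒ 5
H0 returns [8, 1]
H1 returns [8, 1]
H2 returns [[8, 1]]
= [[8, 1]]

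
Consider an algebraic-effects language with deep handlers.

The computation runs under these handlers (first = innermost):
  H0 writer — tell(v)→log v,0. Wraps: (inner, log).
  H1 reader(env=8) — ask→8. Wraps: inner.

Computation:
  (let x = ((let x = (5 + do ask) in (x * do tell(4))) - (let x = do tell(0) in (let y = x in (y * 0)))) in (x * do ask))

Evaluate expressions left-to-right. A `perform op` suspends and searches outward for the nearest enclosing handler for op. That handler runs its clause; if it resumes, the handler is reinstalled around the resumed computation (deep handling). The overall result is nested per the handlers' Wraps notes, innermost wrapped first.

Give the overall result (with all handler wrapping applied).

Step-by-step:
ask @ H1 ⇒ 8
tell(4) @ H0 ⇒ log+=4
tell(0) @ H0 ⇒ log+=0
ask @ H1 ⇒ 8
H0 returns (0, (4, 0))
H1 returns (0, (4, 0))
= (0, (4, 0))

Answer: (0, (4, 0))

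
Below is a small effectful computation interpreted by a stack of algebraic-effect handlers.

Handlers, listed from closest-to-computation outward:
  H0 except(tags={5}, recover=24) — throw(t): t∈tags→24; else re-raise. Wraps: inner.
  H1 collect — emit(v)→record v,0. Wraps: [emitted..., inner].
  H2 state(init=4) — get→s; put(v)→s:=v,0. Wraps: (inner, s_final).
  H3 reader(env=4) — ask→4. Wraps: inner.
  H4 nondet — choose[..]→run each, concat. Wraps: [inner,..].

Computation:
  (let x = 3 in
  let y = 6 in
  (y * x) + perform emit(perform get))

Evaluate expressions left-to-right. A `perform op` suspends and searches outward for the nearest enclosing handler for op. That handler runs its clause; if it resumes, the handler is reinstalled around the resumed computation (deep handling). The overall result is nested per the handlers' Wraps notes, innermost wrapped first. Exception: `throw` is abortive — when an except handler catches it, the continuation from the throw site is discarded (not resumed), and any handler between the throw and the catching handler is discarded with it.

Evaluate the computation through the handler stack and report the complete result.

Evaluation trace:
get @ H2 ⇒ 4
emit(4) @ H1 ⇒ out+=4
H0 returns 18
H1 returns [4, 18]
H2 returns ([4, 18], 4)
H3 returns ([4, 18], 4)
H4 returns [([4, 18], 4)]
= [([4, 18], 4)]

Answer: [([4, 18], 4)]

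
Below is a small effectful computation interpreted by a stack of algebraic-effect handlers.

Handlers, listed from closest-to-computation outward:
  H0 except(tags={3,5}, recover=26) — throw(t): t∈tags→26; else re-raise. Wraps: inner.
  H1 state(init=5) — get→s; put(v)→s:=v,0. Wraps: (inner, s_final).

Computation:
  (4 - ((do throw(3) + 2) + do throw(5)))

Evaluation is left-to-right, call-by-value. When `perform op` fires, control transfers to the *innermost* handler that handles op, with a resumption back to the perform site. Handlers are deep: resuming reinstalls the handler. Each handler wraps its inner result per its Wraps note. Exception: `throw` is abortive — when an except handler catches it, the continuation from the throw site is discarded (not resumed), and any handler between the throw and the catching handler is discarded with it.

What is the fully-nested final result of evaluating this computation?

Step-by-step:
throw(3) @ H0 caught ⇒ 26
H1 returns (26, 5)
= (26, 5)

Answer: (26, 5)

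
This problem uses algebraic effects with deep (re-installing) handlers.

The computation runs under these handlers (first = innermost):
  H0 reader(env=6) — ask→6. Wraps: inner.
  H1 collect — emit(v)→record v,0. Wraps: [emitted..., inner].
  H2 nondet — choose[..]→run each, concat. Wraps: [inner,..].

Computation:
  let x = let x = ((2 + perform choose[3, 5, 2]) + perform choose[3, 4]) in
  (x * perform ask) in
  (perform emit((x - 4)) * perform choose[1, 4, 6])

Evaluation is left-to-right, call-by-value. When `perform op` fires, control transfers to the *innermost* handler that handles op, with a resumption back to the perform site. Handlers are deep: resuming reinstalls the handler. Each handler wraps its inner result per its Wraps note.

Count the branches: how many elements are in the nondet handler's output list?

Answer: 18

Evaluation trace:
choose[3, 5, 2] @ H2
  branch[0] choose=3:
    choose[3, 4] @ H2
      branch[0] choose=3:
        ask @ H0 ⇒ 6
        emit(44) @ H1 ⇒ out+=44
        choose[1, 4, 6] @ H2
          branch[0] choose=1:
            H0 returns 0
            H1 returns [44, 0]
            H2 returns [[44, 0]]
          branch[1] choose=4:
            H0 returns 0
            H1 returns [44, 0]
            H2 returns [[44, 0]]
          branch[2] choose=6:
            H0 returns 0
            H1 returns [44, 0]
            H2 returns [[44, 0]]
      branch[1] choose=4:
        ask @ H0 ⇒ 6
        emit(50) @ H1 ⇒ out+=50
        choose[1, 4, 6] @ H2
          branch[0] choose=1:
            H0 returns 0
            H1 returns [50, 0]
            H2 returns [[50, 0]]
          branch[1] choose=4:
            H0 returns 0
            H1 returns [50, 0]
            H2 returns [[50, 0]]
          branch[2] choose=6:
            H0 returns 0
            H1 returns [50, 0]
            H2 returns [[50, 0]]
  branch[1] choose=5:
    choose[3, 4] @ H2
      branch[0] choose=3:
        ask @ H0 ⇒ 6
        emit(56) @ H1 ⇒ out+=56
        choose[1, 4, 6] @ H2
          branch[0] choose=1:
            H0 returns 0
            H1 returns [56, 0]
            H2 returns [[56, 0]]
          branch[1] choose=4:
            H0 returns 0
            H1 returns [56, 0]
            H2 returns [[56, 0]]
          branch[2] choose=6:
            H0 returns 0
            H1 returns [56, 0]
            H2 returns [[56, 0]]
      branch[1] choose=4:
        ask @ H0 ⇒ 6
        emit(62) @ H1 ⇒ out+=62
        choose[1, 4, 6] @ H2
          branch[0] choose=1:
            H0 returns 0
            H1 returns [62, 0]
            H2 returns [[62, 0]]
          branch[1] choose=4:
            H0 returns 0
            H1 returns [62, 0]
            H2 returns [[62, 0]]
          branch[2] choose=6:
            H0 returns 0
            H1 returns [62, 0]
            H2 returns [[62, 0]]
  branch[2] choose=2:
    choose[3, 4] @ H2
      branch[0] choose=3:
        ask @ H0 ⇒ 6
        emit(38) @ H1 ⇒ out+=38
        choose[1, 4, 6] @ H2
          branch[0] choose=1:
            H0 returns 0
            H1 returns [38, 0]
            H2 returns [[38, 0]]
          branch[1] choose=4:
            H0 returns 0
            H1 returns [38, 0]
            H2 returns [[38, 0]]
          branch[2] choose=6:
            H0 returns 0
            H1 returns [38, 0]
            H2 returns [[38, 0]]
      branch[1] choose=4:
        ask @ H0 ⇒ 6
        emit(44) @ H1 ⇒ out+=44
        choose[1, 4, 6] @ H2
          branch[0] choose=1:
            H0 returns 0
            H1 returns [44, 0]
            H2 returns [[44, 0]]
          branch[1] choose=4:
            H0 returns 0
            H1 returns [44, 0]
            H2 returns [[44, 0]]
          branch[2] choose=6:
            H0 returns 0
            H1 returns [44, 0]
            H2 returns [[44, 0]]
= [[44, 0], [44, 0], [44, 0], [50, 0], [50, 0], [50, 0], [56, 0], [56, 0], [56, 0], [62, 0], [62, 0], [62, 0], [38, 0], [38, 0], [38, 0], [44, 0], [44, 0], [44, 0]]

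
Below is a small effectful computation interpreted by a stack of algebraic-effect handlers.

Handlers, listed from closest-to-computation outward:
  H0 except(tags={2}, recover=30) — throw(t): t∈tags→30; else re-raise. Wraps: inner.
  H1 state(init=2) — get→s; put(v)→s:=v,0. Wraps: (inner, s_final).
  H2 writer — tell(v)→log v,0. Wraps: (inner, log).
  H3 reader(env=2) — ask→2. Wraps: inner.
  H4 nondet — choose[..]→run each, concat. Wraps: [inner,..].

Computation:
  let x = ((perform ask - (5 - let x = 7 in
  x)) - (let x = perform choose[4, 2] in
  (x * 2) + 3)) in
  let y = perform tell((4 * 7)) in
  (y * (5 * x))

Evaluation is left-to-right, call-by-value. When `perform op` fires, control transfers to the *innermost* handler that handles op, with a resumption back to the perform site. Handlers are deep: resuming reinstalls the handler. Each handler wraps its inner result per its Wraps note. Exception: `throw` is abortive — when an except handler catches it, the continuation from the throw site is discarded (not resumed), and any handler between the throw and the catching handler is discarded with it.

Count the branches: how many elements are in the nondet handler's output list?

Answer: 2

Evaluation trace:
ask @ H3 ⇒ 2
choose[4, 2] @ H4
  branch[0] choose=4:
    tell(28) @ H2 ⇒ log+=28
    H0 returns 0
    H1 returns (0, 2)
    H2 returns ((0, 2), (28))
    H3 returns ((0, 2), (28))
    H4 returns [((0, 2), (28))]
  branch[1] choose=2:
    tell(28) @ H2 ⇒ log+=28
    H0 returns 0
    H1 returns (0, 2)
    H2 returns ((0, 2), (28))
    H3 returns ((0, 2), (28))
    H4 returns [((0, 2), (28))]
= [((0, 2), (28)), ((0, 2), (28))]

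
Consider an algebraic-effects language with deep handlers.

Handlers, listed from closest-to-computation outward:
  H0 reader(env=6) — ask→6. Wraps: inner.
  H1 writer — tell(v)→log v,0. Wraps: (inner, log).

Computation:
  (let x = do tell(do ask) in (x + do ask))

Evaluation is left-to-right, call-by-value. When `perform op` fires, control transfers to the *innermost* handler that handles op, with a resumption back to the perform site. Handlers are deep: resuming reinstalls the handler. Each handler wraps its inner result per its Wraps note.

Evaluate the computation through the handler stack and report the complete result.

Step-by-step:
ask @ H0 ⇒ 6
tell(6) @ H1 ⇒ log+=6
ask @ H0 ⇒ 6
H0 returns 6
H1 returns (6, (6))
= (6, (6))

Answer: (6, (6))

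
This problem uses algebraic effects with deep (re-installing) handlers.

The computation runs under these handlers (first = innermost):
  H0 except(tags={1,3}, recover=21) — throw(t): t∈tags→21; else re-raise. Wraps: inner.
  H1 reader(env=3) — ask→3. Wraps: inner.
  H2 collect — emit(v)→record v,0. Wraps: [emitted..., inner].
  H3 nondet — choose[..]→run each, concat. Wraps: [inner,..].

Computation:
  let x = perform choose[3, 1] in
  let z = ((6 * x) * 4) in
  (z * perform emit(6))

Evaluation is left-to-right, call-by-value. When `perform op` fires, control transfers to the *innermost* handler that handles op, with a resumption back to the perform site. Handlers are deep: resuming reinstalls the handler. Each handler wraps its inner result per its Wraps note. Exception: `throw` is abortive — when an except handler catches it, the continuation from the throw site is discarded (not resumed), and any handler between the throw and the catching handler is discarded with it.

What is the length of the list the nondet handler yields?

Answer: 2

Step-by-step:
choose[3, 1] @ H3
  branch[0] choose=3:
    emit(6) @ H2 ⇒ out+=6
    H0 returns 0
    H1 returns 0
    H2 returns [6, 0]
    H3 returns [[6, 0]]
  branch[1] choose=1:
    emit(6) @ H2 ⇒ out+=6
    H0 returns 0
    H1 returns 0
    H2 returns [6, 0]
    H3 returns [[6, 0]]
= [[6, 0], [6, 0]]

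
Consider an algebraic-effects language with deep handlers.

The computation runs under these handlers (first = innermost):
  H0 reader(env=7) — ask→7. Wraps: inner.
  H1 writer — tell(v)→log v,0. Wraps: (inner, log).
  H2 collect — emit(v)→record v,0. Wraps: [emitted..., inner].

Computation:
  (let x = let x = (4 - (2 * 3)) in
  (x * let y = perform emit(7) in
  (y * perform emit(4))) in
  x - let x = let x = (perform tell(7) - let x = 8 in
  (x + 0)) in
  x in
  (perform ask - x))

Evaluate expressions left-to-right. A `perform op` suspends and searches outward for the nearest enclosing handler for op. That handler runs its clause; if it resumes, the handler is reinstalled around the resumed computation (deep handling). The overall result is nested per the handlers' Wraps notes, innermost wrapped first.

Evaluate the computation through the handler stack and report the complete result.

Answer: [7, 4, (-15, (7))]

Working:
emit(7) @ H2 ⇒ out+=7
emit(4) @ H2 ⇒ out+=4
tell(7) @ H1 ⇒ log+=7
ask @ H0 ⇒ 7
H0 returns -15
H1 returns (-15, (7))
H2 returns [7, 4, (-15, (7))]
= [7, 4, (-15, (7))]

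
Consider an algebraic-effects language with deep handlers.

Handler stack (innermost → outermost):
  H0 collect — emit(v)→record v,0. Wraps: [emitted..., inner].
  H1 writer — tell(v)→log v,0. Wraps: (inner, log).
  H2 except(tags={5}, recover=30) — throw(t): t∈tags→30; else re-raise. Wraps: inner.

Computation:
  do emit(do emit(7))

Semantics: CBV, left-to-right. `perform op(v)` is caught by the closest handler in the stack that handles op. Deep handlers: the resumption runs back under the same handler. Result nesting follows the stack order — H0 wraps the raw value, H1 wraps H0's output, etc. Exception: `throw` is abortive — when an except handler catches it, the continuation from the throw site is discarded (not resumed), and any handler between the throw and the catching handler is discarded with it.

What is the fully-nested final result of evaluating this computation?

Working:
emit(7) @ H0 ⇒ out+=7
emit(0) @ H0 ⇒ out+=0
H0 returns [7, 0, 0]
H1 returns ([7, 0, 0], ())
H2 returns ([7, 0, 0], ())
= ([7, 0, 0], ())

Answer: ([7, 0, 0], ())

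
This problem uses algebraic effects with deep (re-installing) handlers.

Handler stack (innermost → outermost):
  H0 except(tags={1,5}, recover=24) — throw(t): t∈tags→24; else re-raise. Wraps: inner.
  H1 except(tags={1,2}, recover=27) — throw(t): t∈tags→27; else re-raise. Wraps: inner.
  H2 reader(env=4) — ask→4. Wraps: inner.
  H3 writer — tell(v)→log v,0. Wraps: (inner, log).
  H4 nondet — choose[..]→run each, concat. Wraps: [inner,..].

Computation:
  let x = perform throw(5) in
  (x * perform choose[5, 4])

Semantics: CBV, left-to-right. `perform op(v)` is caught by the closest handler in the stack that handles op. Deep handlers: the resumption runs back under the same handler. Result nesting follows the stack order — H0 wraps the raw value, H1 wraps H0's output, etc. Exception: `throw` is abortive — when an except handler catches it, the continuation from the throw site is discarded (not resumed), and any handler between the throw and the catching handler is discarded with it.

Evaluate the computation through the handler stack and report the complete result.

Step-by-step:
throw(5) @ H0 caught ⇒ 24
H1 returns 24
H2 returns 24
H3 returns (24, ())
H4 returns [(24, ())]
= [(24, ())]

Answer: [(24, ())]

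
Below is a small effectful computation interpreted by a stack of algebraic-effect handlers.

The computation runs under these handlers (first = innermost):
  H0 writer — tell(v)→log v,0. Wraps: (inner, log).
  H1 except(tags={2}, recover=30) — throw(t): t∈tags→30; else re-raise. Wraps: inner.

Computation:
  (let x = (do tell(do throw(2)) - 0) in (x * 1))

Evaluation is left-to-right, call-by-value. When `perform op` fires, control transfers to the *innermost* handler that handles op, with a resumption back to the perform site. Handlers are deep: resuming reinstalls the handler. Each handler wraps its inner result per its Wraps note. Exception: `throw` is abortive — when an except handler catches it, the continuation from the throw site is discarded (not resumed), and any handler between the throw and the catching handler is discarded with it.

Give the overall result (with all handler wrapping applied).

Working:
throw(2) @ H1 caught ⇒ 30
= 30

Answer: 30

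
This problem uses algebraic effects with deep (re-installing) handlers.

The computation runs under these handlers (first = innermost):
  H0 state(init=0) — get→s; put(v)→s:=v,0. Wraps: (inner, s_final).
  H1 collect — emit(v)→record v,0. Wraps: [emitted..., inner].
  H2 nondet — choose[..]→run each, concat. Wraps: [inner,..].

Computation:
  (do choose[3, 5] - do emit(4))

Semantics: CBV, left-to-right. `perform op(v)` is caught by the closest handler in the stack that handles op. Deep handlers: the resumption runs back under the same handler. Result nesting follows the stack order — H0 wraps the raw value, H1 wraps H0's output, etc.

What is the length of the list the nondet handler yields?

Step-by-step:
choose[3, 5] @ H2
  branch[0] choose=3:
    emit(4) @ H1 ⇒ out+=4
    H0 returns (3, 0)
    H1 returns [4, (3, 0)]
    H2 returns [[4, (3, 0)]]
  branch[1] choose=5:
    emit(4) @ H1 ⇒ out+=4
    H0 returns (5, 0)
    H1 returns [4, (5, 0)]
    H2 returns [[4, (5, 0)]]
= [[4, (3, 0)], [4, (5, 0)]]

Answer: 2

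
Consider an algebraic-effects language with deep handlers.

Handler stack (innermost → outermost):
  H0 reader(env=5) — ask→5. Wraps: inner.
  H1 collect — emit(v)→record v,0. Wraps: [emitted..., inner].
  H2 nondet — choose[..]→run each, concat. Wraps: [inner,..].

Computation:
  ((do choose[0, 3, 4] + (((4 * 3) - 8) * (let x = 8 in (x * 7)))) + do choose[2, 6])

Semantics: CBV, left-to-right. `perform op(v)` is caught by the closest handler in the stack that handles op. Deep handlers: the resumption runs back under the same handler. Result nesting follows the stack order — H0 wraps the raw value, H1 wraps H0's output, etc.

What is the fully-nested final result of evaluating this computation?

Evaluation trace:
choose[0, 3, 4] @ H2
  branch[0] choose=0:
    choose[2, 6] @ H2
      branch[0] choose=2:
        H0 returns 226
        H1 returns [226]
        H2 returns [[226]]
      branch[1] choose=6:
        H0 returns 230
        H1 returns [230]
        H2 returns [[230]]
  branch[1] choose=3:
    choose[2, 6] @ H2
      branch[0] choose=2:
        H0 returns 229
        H1 returns [229]
        H2 returns [[229]]
      branch[1] choose=6:
        H0 returns 233
        H1 returns [233]
        H2 returns [[233]]
  branch[2] choose=4:
    choose[2, 6] @ H2
      branch[0] choose=2:
        H0 returns 230
        H1 returns [230]
        H2 returns [[230]]
      branch[1] choose=6:
        H0 returns 234
        H1 returns [234]
        H2 returns [[234]]
= [[226], [230], [229], [233], [230], [234]]

Answer: [[226], [230], [229], [233], [230], [234]]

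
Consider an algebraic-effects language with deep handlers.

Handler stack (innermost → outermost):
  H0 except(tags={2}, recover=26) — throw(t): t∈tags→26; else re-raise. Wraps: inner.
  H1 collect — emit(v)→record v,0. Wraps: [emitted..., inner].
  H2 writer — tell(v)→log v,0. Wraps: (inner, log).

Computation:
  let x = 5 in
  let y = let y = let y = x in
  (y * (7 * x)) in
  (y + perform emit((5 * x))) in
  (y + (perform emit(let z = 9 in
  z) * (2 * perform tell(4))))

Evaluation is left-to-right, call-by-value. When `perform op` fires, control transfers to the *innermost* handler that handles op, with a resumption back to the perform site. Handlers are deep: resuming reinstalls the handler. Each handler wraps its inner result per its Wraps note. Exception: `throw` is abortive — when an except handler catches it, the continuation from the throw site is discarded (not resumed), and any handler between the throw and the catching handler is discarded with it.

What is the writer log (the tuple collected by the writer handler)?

Working:
emit(25) @ H1 ⇒ out+=25
emit(9) @ H1 ⇒ out+=9
tell(4) @ H2 ⇒ log+=4
H0 returns 175
H1 returns [25, 9, 175]
H2 returns ([25, 9, 175], (4))
= ([25, 9, 175], (4))

Answer: (4)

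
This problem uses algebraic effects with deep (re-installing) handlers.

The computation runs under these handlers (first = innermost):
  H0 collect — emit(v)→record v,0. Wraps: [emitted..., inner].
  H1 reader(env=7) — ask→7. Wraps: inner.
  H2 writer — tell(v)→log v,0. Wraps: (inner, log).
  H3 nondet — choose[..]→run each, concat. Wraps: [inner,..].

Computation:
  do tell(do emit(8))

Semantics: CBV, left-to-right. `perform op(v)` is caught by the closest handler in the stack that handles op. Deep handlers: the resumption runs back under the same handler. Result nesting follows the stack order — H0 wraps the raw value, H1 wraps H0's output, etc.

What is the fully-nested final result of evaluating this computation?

Answer: [([8, 0], (0))]

Evaluation trace:
emit(8) @ H0 ⇒ out+=8
tell(0) @ H2 ⇒ log+=0
H0 returns [8, 0]
H1 returns [8, 0]
H2 returns ([8, 0], (0))
H3 returns [([8, 0], (0))]
= [([8, 0], (0))]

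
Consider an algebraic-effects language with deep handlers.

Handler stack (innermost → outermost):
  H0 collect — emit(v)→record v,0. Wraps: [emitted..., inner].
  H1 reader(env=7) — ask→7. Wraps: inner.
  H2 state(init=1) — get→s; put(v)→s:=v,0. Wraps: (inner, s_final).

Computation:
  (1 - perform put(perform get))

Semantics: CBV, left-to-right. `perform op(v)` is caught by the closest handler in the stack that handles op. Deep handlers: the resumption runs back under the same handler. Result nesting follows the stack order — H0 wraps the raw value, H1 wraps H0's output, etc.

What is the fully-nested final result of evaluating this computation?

Answer: ([1], 1)

Evaluation trace:
get @ H2 ⇒ 1
put(1) @ H2 ⇒ s:=1
H0 returns [1]
H1 returns [1]
H2 returns ([1], 1)
= ([1], 1)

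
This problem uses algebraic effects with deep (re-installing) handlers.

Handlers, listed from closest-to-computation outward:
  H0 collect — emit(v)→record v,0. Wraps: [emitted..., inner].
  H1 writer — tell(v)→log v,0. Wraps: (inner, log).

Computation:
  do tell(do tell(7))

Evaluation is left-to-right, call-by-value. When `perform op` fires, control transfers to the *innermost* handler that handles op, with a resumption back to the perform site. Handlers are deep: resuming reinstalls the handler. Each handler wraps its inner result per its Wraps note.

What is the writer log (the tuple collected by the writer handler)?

Answer: (7, 0)

Step-by-step:
tell(7) @ H1 ⇒ log+=7
tell(0) @ H1 ⇒ log+=0
H0 returns [0]
H1 returns ([0], (7, 0))
= ([0], (7, 0))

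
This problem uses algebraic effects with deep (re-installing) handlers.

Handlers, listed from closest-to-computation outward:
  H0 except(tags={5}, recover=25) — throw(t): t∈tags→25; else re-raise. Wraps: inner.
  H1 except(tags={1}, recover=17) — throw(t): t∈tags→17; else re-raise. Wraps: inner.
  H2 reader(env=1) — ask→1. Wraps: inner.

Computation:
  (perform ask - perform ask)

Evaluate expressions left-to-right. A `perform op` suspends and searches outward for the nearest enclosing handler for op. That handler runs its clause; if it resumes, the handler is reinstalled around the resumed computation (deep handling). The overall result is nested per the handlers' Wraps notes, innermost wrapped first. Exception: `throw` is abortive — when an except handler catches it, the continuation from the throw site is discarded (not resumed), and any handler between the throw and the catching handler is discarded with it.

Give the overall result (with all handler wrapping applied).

Step-by-step:
ask @ H2 ⇒ 1
ask @ H2 ⇒ 1
H0 returns 0
H1 returns 0
H2 returns 0
= 0

Answer: 0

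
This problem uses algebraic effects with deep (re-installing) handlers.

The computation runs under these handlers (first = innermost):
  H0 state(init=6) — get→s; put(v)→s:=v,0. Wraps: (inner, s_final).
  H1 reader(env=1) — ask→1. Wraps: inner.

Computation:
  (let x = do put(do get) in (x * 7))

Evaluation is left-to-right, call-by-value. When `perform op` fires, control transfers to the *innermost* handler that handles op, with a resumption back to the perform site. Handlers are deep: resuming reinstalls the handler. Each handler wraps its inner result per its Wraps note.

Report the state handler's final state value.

Working:
get @ H0 ⇒ 6
put(6) @ H0 ⇒ s:=6
H0 returns (0, 6)
H1 returns (0, 6)
= (0, 6)

Answer: 6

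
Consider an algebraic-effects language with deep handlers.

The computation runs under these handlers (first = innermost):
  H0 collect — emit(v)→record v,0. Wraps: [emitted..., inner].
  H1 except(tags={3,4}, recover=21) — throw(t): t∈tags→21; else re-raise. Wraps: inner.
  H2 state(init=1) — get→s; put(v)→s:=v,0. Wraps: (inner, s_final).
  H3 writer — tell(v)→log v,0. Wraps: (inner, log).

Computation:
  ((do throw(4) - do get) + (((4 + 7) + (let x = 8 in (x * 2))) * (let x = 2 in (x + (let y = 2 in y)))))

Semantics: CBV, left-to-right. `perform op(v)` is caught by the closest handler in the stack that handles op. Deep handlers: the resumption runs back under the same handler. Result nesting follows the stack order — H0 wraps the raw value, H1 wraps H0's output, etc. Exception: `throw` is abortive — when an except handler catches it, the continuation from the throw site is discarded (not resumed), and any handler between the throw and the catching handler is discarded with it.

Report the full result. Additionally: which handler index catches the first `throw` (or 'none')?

Answer: ((21, 1), ()) ; first throw caught by: H1

Step-by-step:
throw(4) @ H1 caught ⇒ 21
H2 returns (21, 1)
H3 returns ((21, 1), ())
= ((21, 1), ())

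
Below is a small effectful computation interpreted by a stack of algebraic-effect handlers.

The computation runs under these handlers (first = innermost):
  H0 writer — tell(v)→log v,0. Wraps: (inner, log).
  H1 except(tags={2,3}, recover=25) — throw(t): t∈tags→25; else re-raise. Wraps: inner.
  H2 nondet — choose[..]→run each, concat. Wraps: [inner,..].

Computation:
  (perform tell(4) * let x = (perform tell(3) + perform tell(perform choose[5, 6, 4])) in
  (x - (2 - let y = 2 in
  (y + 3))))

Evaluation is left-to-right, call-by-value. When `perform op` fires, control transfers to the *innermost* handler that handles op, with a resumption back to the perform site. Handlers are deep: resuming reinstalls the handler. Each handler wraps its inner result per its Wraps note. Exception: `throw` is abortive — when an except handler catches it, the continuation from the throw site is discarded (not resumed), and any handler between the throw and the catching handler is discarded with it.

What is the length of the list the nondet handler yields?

Step-by-step:
tell(4) @ H0 ⇒ log+=4
tell(3) @ H0 ⇒ log+=3
choose[5, 6, 4] @ H2
  branch[0] choose=5:
    tell(5) @ H0 ⇒ log+=5
    H0 returns (0, (4, 3, 5))
    H1 returns (0, (4, 3, 5))
    H2 returns [(0, (4, 3, 5))]
  branch[1] choose=6:
    tell(6) @ H0 ⇒ log+=6
    H0 returns (0, (4, 3, 6))
    H1 returns (0, (4, 3, 6))
    H2 returns [(0, (4, 3, 6))]
  branch[2] choose=4:
    tell(4) @ H0 ⇒ log+=4
    H0 returns (0, (4, 3, 4))
    H1 returns (0, (4, 3, 4))
    H2 returns [(0, (4, 3, 4))]
= [(0, (4, 3, 5)), (0, (4, 3, 6)), (0, (4, 3, 4))]

Answer: 3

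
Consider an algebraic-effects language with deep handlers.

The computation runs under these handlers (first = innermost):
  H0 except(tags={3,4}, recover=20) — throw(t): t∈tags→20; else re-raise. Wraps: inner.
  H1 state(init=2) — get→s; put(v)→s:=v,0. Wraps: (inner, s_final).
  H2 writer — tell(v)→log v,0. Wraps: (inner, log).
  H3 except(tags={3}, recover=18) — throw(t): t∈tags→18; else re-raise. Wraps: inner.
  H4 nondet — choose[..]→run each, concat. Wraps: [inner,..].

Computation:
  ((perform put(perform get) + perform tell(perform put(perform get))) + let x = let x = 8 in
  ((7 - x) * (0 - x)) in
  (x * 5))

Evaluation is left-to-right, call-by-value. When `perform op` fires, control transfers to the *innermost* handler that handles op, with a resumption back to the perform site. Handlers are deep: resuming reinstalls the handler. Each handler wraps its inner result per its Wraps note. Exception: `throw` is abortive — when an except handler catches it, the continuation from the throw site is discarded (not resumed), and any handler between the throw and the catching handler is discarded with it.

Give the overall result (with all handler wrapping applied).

Working:
get @ H1 ⇒ 2
put(2) @ H1 ⇒ s:=2
get @ H1 ⇒ 2
put(2) @ H1 ⇒ s:=2
tell(0) @ H2 ⇒ log+=0
H0 returns 40
H1 returns (40, 2)
H2 returns ((40, 2), (0))
H3 returns ((40, 2), (0))
H4 returns [((40, 2), (0))]
= [((40, 2), (0))]

Answer: [((40, 2), (0))]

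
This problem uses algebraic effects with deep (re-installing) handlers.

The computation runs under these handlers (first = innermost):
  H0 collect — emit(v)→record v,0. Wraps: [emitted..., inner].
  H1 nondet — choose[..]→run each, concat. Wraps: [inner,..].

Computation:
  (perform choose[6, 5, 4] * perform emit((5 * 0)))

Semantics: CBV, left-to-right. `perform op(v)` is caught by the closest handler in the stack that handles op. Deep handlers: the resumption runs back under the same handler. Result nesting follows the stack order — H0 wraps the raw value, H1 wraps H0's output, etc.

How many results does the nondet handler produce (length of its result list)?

Answer: 3

Working:
choose[6, 5, 4] @ H1
  branch[0] choose=6:
    emit(0) @ H0 ⇒ out+=0
    H0 returns [0, 0]
    H1 returns [[0, 0]]
  branch[1] choose=5:
    emit(0) @ H0 ⇒ out+=0
    H0 returns [0, 0]
    H1 returns [[0, 0]]
  branch[2] choose=4:
    emit(0) @ H0 ⇒ out+=0
    H0 returns [0, 0]
    H1 returns [[0, 0]]
= [[0, 0], [0, 0], [0, 0]]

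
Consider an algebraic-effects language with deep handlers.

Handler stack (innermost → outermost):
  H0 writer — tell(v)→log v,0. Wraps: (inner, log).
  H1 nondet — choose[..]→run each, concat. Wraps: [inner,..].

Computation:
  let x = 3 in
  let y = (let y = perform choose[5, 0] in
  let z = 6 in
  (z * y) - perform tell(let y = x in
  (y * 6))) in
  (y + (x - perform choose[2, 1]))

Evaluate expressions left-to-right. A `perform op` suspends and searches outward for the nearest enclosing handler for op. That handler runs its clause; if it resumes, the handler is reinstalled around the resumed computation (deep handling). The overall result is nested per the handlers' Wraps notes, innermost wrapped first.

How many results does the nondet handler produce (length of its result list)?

Answer: 4

Evaluation trace:
choose[5, 0] @ H1
  branch[0] choose=5:
    tell(18) @ H0 ⇒ log+=18
    choose[2, 1] @ H1
      branch[0] choose=2:
        H0 returns (31, (18))
        H1 returns [(31, (18))]
      branch[1] choose=1:
        H0 returns (32, (18))
        H1 returns [(32, (18))]
  branch[1] choose=0:
    tell(18) @ H0 ⇒ log+=18
    choose[2, 1] @ H1
      branch[0] choose=2:
        H0 returns (1, (18))
        H1 returns [(1, (18))]
      branch[1] choose=1:
        H0 returns (2, (18))
        H1 returns [(2, (18))]
= [(31, (18)), (32, (18)), (1, (18)), (2, (18))]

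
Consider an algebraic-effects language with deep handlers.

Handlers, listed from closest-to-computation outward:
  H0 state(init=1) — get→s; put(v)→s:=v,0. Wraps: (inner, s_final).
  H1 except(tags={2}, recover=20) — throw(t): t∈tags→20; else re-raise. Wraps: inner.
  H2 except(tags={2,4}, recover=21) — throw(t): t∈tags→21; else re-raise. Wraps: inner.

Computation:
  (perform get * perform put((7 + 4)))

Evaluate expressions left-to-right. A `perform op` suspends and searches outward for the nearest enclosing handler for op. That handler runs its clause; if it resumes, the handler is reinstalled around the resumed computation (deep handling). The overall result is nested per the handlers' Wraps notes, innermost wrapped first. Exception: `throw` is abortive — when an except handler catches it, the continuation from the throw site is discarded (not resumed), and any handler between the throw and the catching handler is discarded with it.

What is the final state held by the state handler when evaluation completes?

Answer: 11

Evaluation trace:
get @ H0 ⇒ 1
put(11) @ H0 ⇒ s:=11
H0 returns (0, 11)
H1 returns (0, 11)
H2 returns (0, 11)
= (0, 11)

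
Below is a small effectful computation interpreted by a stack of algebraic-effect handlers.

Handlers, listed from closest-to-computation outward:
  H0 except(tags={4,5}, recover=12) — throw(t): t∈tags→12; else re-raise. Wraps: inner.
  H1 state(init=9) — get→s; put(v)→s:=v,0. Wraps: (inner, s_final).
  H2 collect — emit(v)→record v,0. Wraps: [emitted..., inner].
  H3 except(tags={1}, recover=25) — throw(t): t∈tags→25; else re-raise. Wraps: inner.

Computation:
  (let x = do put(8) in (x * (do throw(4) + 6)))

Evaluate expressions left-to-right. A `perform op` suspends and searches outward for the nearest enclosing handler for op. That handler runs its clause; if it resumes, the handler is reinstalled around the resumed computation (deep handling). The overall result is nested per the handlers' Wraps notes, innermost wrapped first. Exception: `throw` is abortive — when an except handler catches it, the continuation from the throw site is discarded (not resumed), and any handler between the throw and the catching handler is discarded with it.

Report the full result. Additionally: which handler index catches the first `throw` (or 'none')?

Answer: [(12, 8)] ; first throw caught by: H0

Evaluation trace:
put(8) @ H1 ⇒ s:=8
throw(4) @ H0 caught ⇒ 12
H1 returns (12, 8)
H2 returns [(12, 8)]
H3 returns [(12, 8)]
= [(12, 8)]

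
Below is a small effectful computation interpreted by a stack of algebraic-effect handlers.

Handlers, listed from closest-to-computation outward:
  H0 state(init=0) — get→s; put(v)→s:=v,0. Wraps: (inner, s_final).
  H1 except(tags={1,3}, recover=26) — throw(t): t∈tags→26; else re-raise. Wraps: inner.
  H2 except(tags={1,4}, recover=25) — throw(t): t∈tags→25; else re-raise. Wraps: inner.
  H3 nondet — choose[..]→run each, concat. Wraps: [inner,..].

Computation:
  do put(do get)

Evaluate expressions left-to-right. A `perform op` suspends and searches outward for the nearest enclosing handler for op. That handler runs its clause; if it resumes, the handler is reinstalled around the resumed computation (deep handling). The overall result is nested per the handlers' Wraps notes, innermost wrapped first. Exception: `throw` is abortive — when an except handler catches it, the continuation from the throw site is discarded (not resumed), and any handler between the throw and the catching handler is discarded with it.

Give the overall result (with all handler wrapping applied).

Answer: [(0, 0)]

Step-by-step:
get @ H0 ⇒ 0
put(0) @ H0 ⇒ s:=0
H0 returns (0, 0)
H1 returns (0, 0)
H2 returns (0, 0)
H3 returns [(0, 0)]
= [(0, 0)]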